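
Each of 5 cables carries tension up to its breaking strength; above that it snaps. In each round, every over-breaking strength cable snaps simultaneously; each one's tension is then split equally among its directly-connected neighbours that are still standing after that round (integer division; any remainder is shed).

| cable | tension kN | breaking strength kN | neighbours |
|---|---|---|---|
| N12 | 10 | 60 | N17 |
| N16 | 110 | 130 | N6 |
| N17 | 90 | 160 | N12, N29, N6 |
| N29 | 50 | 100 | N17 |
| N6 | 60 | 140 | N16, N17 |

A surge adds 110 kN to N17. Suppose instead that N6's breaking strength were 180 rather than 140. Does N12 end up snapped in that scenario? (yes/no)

yes

With N6's breaking strength at 180:
Round 1 — N17 at 200 > 160. N17 snaps.
  N17 sheds 200 kN to N12, N29, N6: 66 each (2 lost).
    N12: 10+66 = 76 > 60
    N29: 50+66 = 116 > 100
    N6: 60+66 = 126 ≤ 180
Round 2 — N12, N29 snap.
  N12 sheds 76 kN: no online neighbours, lost.
  N29 sheds 116 kN: no online neighbours, lost.
No further breaks.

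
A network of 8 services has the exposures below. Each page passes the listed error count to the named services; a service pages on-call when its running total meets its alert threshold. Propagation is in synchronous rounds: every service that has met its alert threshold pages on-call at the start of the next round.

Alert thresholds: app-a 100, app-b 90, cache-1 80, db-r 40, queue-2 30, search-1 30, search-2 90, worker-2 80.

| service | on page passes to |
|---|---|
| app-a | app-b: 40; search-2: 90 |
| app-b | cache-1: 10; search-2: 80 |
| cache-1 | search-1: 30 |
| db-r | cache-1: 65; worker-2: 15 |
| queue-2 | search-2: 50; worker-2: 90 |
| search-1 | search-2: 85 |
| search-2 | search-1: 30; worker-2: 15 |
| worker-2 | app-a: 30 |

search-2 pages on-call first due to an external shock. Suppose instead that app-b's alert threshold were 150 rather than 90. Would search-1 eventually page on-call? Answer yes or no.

With app-b's alert threshold at 150:
Round 1 — search-2 pages on-call (initial).
  search-1: +30 → 30 ≥ 30
  worker-2: +15 → 15 < 80
Round 2 — search-1 pages on-call.
No further pages.

yes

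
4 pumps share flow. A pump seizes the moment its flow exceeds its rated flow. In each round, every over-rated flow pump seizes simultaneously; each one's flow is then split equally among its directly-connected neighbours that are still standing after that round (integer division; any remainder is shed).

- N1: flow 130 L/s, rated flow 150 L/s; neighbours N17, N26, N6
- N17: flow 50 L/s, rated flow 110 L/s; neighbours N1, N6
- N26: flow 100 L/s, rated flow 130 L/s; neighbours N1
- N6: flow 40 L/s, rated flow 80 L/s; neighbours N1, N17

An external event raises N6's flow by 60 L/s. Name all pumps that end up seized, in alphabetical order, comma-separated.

N1, N17, N26, N6

Round 1 — N6 at 100 > 80. N6 seizes.
  N6 sheds 100 L/s to N1, N17: 50 each.
    N1: 130+50 = 180 > 150
    N17: 50+50 = 100 ≤ 110
Round 2 — N1 seizes.
  N1 sheds 180 L/s to N17, N26: 90 each.
    N17: 100+90 = 190 > 110
    N26: 100+90 = 190 > 130
Round 3 — N17, N26 seize.
  N17 sheds 190 L/s: no online neighbours, lost.
  N26 sheds 190 L/s: no online neighbours, lost.
No further seizures.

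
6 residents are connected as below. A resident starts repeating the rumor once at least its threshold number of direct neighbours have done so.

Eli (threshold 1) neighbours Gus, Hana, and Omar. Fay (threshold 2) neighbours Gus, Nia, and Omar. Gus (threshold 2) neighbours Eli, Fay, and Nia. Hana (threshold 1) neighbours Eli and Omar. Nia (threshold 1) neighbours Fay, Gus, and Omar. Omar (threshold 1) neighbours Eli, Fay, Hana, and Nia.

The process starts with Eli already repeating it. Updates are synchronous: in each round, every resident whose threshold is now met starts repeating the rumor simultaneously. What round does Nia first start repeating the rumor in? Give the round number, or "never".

3

Round 1 — Eli starts repeating the rumor (initial).
Round 2 — checking thresholds:
  Gus: 1 of 3 neighbours < 2, holds.
  Hana: 1 of 2 neighbours ≥ 1, starts repeating the rumor.
  Omar: 1 of 4 neighbours ≥ 1, starts repeating the rumor.
Round 3 — checking thresholds:
  Fay: 1 of 3 neighbours < 2, holds.
  Gus: 1 of 3 neighbours < 2, holds.
  Nia: 1 of 3 neighbours ≥ 1, starts repeating the rumor.
Round 4 — checking thresholds:
  Fay: 2 of 3 neighbours ≥ 2, starts repeating the rumor.
  Gus: 2 of 3 neighbours ≥ 2, starts repeating the rumor.
Round 5 — no new spreads; cascade stops.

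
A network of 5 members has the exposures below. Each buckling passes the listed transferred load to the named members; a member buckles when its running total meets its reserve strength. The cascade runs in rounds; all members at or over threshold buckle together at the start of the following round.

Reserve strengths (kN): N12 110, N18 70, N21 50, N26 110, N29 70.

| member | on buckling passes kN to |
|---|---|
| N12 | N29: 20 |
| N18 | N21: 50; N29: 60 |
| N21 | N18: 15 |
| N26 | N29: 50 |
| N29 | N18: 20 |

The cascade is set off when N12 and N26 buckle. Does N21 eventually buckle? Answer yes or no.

no

Round 1 — N12, N26 buckle (initial).
  N29: +20+50 → 70 ≥ 70
Round 2 — N29 buckles.
  N18: +20 → 20 < 70
No further bucklings.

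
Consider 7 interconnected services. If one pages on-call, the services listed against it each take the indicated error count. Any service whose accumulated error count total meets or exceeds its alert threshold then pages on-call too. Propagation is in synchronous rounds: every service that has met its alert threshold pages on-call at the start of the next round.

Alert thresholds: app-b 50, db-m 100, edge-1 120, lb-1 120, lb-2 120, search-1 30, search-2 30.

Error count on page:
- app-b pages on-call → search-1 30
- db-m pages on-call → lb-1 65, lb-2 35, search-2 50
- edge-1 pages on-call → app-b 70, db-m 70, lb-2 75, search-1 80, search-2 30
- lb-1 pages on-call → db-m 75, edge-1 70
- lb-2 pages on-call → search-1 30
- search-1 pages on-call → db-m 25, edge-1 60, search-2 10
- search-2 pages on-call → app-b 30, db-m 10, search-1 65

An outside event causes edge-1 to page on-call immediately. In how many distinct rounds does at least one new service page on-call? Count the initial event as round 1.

Round 1 — edge-1 pages on-call (initial).
  app-b: +70 → 70 ≥ 50
  db-m: +70 → 70 < 100
  lb-2: +75 → 75 < 120
  search-1: +80 → 80 ≥ 30
  search-2: +30 → 30 ≥ 30
Round 2 — app-b, search-1, search-2 page on-call.
  db-m: +25+10 → 105 ≥ 100
Round 3 — db-m pages on-call.
  lb-1: +65 → 65 < 120
  lb-2: +35 → 110 < 120
No further pages.

3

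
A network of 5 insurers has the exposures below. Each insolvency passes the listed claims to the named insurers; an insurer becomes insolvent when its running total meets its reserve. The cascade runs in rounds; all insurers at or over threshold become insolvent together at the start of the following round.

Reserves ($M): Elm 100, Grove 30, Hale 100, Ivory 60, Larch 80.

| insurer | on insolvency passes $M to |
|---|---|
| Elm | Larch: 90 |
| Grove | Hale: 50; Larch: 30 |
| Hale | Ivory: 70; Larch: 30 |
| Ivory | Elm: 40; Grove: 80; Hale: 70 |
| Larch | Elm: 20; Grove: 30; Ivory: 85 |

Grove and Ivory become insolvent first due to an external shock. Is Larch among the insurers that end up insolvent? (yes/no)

no

Round 1 — Grove, Ivory become insolvent (initial).
  Elm: +40 → 40 < 100
  Hale: +50+70 → 120 ≥ 100
  Larch: +30 → 30 < 80
Round 2 — Hale becomes insolvent.
  Larch: +30 → 60 < 80
No further insolvencies.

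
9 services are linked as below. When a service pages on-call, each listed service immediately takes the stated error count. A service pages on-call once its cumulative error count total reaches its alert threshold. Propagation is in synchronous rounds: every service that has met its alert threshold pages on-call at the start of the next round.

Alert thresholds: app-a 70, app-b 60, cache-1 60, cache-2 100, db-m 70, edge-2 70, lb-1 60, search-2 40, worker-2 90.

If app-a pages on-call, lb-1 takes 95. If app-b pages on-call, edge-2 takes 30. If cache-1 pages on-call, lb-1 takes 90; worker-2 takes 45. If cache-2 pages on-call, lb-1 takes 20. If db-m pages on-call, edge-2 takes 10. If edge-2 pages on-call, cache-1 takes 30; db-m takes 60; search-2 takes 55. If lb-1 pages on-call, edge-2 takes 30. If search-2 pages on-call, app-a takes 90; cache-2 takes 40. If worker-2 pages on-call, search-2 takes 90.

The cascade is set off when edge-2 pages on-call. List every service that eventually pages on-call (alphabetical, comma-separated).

Round 1 — edge-2 pages on-call (initial).
  cache-1: +30 → 30 < 60
  db-m: +60 → 60 < 70
  search-2: +55 → 55 ≥ 40
Round 2 — search-2 pages on-call.
  app-a: +90 → 90 ≥ 70
  cache-2: +40 → 40 < 100
Round 3 — app-a pages on-call.
  lb-1: +95 → 95 ≥ 60
Round 4 — lb-1 pages on-call.
No further pages.

app-a, edge-2, lb-1, search-2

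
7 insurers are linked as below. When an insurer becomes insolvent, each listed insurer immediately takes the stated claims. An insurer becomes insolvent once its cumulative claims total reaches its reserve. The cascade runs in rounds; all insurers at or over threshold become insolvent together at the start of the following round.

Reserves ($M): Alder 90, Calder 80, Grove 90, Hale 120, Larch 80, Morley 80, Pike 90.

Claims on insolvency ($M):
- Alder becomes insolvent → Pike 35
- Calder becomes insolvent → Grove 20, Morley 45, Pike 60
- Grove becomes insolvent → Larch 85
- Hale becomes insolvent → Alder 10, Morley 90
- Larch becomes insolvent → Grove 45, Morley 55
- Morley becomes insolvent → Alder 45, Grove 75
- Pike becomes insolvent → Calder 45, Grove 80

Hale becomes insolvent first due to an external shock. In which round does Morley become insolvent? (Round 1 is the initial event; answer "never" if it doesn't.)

2

Round 1 — Hale becomes insolvent (initial).
  Alder: +10 → 10 < 90
  Morley: +90 → 90 ≥ 80
Round 2 — Morley becomes insolvent.
  Alder: +45 → 55 < 90
  Grove: +75 → 75 < 90
No further insolvencies.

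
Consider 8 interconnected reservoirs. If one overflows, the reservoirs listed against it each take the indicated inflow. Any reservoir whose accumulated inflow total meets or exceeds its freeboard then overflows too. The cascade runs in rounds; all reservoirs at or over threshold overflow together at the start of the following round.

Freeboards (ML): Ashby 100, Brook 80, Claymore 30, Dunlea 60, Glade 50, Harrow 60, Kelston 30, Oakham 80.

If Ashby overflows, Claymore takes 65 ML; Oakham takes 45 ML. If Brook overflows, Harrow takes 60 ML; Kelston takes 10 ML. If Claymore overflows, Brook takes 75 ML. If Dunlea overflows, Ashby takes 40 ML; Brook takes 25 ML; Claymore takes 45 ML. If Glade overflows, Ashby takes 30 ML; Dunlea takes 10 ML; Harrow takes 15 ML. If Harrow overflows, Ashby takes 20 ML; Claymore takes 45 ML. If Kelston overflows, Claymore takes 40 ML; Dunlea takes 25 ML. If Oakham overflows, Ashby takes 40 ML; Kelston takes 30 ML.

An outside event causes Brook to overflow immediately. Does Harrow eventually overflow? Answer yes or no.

Round 1 — Brook overflows (initial).
  Harrow: +60 → 60 ≥ 60
  Kelston: +10 → 10 < 30
Round 2 — Harrow overflows.
  Ashby: +20 → 20 < 100
  Claymore: +45 → 45 ≥ 30
Round 3 — Claymore overflows.
No further overflows.

yes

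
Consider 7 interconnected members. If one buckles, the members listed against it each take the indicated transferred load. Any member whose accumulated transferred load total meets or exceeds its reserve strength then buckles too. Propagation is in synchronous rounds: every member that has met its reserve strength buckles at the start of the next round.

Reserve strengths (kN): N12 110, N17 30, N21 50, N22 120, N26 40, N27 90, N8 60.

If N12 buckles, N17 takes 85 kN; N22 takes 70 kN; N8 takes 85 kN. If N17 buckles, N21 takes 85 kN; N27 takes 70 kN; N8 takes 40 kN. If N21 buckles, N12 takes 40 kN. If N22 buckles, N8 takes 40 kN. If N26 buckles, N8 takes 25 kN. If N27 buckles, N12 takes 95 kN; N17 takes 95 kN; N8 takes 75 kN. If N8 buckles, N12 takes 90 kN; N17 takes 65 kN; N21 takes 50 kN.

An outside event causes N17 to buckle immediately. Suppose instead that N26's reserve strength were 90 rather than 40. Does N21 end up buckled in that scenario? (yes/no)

With N26's reserve strength at 90:
Round 1 — N17 buckles (initial).
  N21: +85 → 85 ≥ 50
  N27: +70 → 70 < 90
  N8: +40 → 40 < 60
Round 2 — N21 buckles.
  N12: +40 → 40 < 110
No further bucklings.

yes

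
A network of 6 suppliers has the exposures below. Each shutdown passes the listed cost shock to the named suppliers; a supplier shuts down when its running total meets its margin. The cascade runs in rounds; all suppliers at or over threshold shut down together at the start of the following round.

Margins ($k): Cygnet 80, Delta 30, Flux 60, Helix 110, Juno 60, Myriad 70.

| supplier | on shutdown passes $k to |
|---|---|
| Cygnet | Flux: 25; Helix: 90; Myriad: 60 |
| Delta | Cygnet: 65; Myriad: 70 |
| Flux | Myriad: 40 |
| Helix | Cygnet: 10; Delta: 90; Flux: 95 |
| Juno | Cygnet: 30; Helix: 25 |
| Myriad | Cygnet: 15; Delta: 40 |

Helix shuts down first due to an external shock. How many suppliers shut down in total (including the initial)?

Round 1 — Helix shuts down (initial).
  Cygnet: +10 → 10 < 80
  Delta: +90 → 90 ≥ 30
  Flux: +95 → 95 ≥ 60
Round 2 — Delta, Flux shut down.
  Cygnet: +65 → 75 < 80
  Myriad: +70+40 → 110 ≥ 70
Round 3 — Myriad shuts down.
  Cygnet: +15 → 90 ≥ 80
Round 4 — Cygnet shuts down.
No further shutdowns.

5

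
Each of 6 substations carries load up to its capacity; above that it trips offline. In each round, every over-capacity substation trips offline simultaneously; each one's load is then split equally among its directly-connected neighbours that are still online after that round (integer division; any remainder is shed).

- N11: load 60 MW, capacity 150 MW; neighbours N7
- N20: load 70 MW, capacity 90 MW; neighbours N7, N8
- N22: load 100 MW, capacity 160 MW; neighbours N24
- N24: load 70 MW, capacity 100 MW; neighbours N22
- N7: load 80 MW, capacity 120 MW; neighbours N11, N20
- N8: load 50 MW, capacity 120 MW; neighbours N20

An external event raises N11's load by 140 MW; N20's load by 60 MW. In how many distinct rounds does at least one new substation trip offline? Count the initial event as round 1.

2

Round 1 — N11 at 200 > 150; N20 at 130 > 90. N11, N20 trip offline.
  N11 sheds 200 MW to N7: 200 each.
    N7: 80+200 = 280 > 120
  N20 sheds 130 MW to N7, N8: 65 each.
    N7: 280+65 = 345 > 120
    N8: 50+65 = 115 ≤ 120
Round 2 — N7 trips offline.
  N7 sheds 345 MW: no online neighbours, lost.
No further trips.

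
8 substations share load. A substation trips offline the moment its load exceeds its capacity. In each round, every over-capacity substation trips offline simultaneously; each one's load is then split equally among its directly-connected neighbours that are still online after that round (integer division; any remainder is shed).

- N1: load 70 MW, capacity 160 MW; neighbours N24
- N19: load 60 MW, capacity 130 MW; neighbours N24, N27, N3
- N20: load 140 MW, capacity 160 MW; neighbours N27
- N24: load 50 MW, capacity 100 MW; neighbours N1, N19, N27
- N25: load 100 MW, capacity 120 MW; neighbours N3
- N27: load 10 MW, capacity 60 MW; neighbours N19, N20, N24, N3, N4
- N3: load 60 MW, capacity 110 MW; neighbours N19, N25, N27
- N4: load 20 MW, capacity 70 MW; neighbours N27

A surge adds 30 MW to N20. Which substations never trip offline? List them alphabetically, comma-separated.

Round 1 — N20 at 170 > 160. N20 trips offline.
  N20 sheds 170 MW to N27: 170 each.
    N27: 10+170 = 180 > 60
Round 2 — N27 trips offline.
  N27 sheds 180 MW to N19, N24, N3, N4: 45 each.
    N19: 60+45 = 105 ≤ 130
    N24: 50+45 = 95 ≤ 100
    N3: 60+45 = 105 ≤ 110
    N4: 20+45 = 65 ≤ 70
No further trips.

N1, N19, N24, N25, N3, N4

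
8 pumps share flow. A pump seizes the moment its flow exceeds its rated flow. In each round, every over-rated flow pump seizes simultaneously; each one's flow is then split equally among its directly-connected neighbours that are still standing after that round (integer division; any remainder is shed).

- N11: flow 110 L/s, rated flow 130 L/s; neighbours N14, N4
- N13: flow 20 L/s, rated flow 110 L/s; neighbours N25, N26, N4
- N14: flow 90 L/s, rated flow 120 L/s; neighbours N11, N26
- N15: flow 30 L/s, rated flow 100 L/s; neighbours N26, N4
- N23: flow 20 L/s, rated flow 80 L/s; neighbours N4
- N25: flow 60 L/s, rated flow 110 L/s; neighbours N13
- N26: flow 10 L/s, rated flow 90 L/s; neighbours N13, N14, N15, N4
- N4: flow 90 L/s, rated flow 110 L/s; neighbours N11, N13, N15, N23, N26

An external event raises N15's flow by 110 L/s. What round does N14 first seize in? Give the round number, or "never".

4

Round 1 — N15 at 140 > 100. N15 seizes.
  N15 sheds 140 L/s to N26, N4: 70 each.
    N26: 10+70 = 80 ≤ 90
    N4: 90+70 = 160 > 110
Round 2 — N4 seizes.
  N4 sheds 160 L/s to N11, N13, N23, N26: 40 each.
    N11: 110+40 = 150 > 130
    N13: 20+40 = 60 ≤ 110
    N23: 20+40 = 60 ≤ 80
    N26: 80+40 = 120 > 90
Round 3 — N11, N26 seize.
  N11 sheds 150 L/s to N14: 150 each.
    N14: 90+150 = 240 > 120
  N26 sheds 120 L/s to N13, N14: 60 each.
    N13: 60+60 = 120 > 110
    N14: 240+60 = 300 > 120
Round 4 — N13, N14 seize.
  N13 sheds 120 L/s to N25: 120 each.
    N25: 60+120 = 180 > 110
  N14 sheds 300 L/s: no online neighbours, lost.
Round 5 — N25 seizes.
  N25 sheds 180 L/s: no online neighbours, lost.
No further seizures.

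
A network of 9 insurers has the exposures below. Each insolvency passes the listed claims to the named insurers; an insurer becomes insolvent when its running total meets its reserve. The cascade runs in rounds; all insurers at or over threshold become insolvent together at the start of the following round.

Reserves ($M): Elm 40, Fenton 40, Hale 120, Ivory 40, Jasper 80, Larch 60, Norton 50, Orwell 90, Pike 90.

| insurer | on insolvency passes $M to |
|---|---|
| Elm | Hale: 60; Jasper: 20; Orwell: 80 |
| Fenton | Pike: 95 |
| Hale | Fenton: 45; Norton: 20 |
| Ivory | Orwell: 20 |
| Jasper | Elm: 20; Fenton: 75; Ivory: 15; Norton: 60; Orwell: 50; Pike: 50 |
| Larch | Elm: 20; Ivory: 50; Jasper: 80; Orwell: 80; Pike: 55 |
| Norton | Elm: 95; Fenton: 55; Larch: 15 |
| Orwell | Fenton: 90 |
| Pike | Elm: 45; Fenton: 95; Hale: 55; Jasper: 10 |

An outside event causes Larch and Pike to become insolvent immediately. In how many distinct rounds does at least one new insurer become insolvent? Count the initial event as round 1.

Round 1 — Larch, Pike become insolvent (initial).
  Elm: +20+45 → 65 ≥ 40
  Fenton: +95 → 95 ≥ 40
  Hale: +55 → 55 < 120
  Ivory: +50 → 50 ≥ 40
  Jasper: +80+10 → 90 ≥ 80
  Orwell: +80 → 80 < 90
Round 2 — Elm, Fenton, Ivory, Jasper become insolvent.
  Hale: +60 → 115 < 120
  Norton: +60 → 60 ≥ 50
  Orwell: +80+20+50 → 230 ≥ 90
Round 3 — Norton, Orwell become insolvent.
No further insolvencies.

3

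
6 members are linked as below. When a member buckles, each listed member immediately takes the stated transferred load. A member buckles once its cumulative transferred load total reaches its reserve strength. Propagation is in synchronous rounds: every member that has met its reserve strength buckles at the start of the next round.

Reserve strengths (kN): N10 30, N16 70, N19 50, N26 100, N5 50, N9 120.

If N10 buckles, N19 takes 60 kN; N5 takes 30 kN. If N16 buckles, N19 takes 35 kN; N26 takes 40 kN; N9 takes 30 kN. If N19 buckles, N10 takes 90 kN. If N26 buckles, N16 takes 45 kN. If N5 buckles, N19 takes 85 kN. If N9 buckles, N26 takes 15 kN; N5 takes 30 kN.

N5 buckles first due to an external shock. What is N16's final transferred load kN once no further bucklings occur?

Round 1 — N5 buckles (initial).
  N19: +85 → 85 ≥ 50
Round 2 — N19 buckles.
  N10: +90 → 90 ≥ 30
Round 3 — N10 buckles.
No further bucklings.

0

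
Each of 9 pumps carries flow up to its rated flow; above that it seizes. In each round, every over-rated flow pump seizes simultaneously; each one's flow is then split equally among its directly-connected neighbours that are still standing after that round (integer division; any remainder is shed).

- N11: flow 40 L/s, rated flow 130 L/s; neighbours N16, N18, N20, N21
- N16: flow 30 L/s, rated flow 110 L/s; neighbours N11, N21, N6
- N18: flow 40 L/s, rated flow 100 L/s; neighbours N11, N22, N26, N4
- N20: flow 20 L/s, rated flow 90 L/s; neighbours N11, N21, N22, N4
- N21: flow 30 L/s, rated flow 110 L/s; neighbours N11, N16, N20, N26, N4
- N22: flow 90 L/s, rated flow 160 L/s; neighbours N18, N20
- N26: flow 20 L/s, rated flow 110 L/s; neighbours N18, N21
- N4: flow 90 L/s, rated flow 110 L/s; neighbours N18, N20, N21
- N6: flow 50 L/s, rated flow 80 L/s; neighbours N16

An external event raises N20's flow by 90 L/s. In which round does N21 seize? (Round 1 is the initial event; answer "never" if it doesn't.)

3

Round 1 — N20 at 110 > 90. N20 seizes.
  N20 sheds 110 L/s to N11, N21, N22, N4: 27 each (2 lost).
    N11: 40+27 = 67 ≤ 130
    N21: 30+27 = 57 ≤ 110
    N22: 90+27 = 117 ≤ 160
    N4: 90+27 = 117 > 110
Round 2 — N4 seizes.
  N4 sheds 117 L/s to N18, N21: 58 each (1 lost).
    N18: 40+58 = 98 ≤ 100
    N21: 57+58 = 115 > 110
Round 3 — N21 seizes.
  N21 sheds 115 L/s to N11, N16, N26: 38 each (1 lost).
    N11: 67+38 = 105 ≤ 130
    N16: 30+38 = 68 ≤ 110
    N26: 20+38 = 58 ≤ 110
No further seizures.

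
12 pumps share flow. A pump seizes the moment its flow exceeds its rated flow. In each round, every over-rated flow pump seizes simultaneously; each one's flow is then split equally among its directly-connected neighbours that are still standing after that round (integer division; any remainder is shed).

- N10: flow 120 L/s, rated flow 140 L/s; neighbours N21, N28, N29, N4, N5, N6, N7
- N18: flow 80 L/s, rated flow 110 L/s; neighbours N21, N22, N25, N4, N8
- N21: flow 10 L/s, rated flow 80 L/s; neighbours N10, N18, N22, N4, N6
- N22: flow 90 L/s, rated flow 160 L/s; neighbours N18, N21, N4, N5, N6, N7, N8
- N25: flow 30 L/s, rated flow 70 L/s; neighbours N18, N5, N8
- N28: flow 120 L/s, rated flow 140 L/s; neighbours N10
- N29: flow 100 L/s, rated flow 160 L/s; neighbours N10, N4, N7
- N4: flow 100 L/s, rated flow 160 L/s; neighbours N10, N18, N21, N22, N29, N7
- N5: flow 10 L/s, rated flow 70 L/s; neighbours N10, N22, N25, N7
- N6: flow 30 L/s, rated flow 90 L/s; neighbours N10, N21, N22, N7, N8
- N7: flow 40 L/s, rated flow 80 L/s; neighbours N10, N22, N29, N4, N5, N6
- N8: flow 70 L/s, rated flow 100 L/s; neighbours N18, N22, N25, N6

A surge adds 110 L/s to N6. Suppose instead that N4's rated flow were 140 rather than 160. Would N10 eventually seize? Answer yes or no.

With N4's rated flow at 140:
Round 1 — N6 at 140 > 90. N6 seizes.
  N6 sheds 140 L/s to N10, N21, N22, N7, N8: 28 each.
    N10: 120+28 = 148 > 140
    N21: 10+28 = 38 ≤ 80
    N22: 90+28 = 118 ≤ 160
    N7: 40+28 = 68 ≤ 80
    N8: 70+28 = 98 ≤ 100
Round 2 — N10 seizes.
  N10 sheds 148 L/s to N21, N28, N29, N4, N5, N7: 24 each (4 lost).
    N21: 38+24 = 62 ≤ 80
    N28: 120+24 = 144 > 140
    N29: 100+24 = 124 ≤ 160
    N4: 100+24 = 124 ≤ 140
    N5: 10+24 = 34 ≤ 70
    N7: 68+24 = 92 > 80
Round 3 — N28, N7 seize.
  N28 sheds 144 L/s: no online neighbours, lost.
  N7 sheds 92 L/s to N22, N29, N4, N5: 23 each.
    N22: 118+23 = 141 ≤ 160
    N29: 124+23 = 147 ≤ 160
    N4: 124+23 = 147 > 140
    N5: 34+23 = 57 ≤ 70
Round 4 — N4 seizes.
  N4 sheds 147 L/s to N18, N21, N22, N29: 36 each (3 lost).
    N18: 80+36 = 116 > 110
    N21: 62+36 = 98 > 80
    N22: 141+36 = 177 > 160
    N29: 147+36 = 183 > 160
Round 5 — N18, N21, N22, N29 seize.
  N18 sheds 116 L/s to N25, N8: 58 each.
    N25: 30+58 = 88 > 70
    N8: 98+58 = 156 > 100
  N21 sheds 98 L/s: no online neighbours, lost.
  N22 sheds 177 L/s to N5, N8: 88 each (1 lost).
    N5: 57+88 = 145 > 70
    N8: 156+88 = 244 > 100
  N29 sheds 183 L/s: no online neighbours, lost.
Round 6 — N25, N5, N8 seize.
  N25 sheds 88 L/s: no online neighbours, lost.
  N5 sheds 145 L/s: no online neighbours, lost.
  N8 sheds 244 L/s: no online neighbours, lost.
No further seizures.

yes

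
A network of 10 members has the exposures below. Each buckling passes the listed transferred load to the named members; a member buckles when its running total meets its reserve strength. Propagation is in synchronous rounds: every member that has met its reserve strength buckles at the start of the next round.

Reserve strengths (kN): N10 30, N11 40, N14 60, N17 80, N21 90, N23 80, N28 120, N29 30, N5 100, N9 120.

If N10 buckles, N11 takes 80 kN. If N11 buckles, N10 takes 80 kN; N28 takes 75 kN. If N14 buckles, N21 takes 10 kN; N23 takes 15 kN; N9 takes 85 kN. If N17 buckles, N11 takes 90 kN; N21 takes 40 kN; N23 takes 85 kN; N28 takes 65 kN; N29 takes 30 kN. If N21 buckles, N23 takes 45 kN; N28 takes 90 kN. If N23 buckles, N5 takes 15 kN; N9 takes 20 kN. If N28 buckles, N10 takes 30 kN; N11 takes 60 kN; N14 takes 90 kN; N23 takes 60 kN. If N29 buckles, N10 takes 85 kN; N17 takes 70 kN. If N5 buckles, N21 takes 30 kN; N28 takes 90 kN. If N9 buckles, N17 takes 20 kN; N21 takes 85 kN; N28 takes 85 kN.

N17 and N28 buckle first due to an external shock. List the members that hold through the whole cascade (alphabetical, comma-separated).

Round 1 — N17, N28 buckle (initial).
  N10: +30 → 30 ≥ 30
  N11: +90+60 → 150 ≥ 40
  N14: +90 → 90 ≥ 60
  N21: +40 → 40 < 90
  N23: +85+60 → 145 ≥ 80
  N29: +30 → 30 ≥ 30
Round 2 — N10, N11, N14, N23, N29 buckle.
  N21: +10 → 50 < 90
  N5: +15 → 15 < 100
  N9: +85+20 → 105 < 120
No further bucklings.

N21, N5, N9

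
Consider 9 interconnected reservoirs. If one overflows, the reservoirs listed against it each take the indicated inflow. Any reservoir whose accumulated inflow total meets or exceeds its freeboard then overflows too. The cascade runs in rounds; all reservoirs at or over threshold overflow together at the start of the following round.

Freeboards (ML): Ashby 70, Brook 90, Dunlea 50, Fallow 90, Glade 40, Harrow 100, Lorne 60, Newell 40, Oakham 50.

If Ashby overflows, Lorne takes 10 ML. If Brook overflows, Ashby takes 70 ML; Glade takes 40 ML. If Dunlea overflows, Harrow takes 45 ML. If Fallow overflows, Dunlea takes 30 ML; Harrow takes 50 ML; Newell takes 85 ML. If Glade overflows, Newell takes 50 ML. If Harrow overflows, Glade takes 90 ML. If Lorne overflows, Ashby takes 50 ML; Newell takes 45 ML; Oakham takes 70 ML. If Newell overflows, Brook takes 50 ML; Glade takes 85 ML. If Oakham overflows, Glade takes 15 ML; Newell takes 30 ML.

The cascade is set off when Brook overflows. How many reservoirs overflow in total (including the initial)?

Round 1 — Brook overflows (initial).
  Ashby: +70 → 70 ≥ 70
  Glade: +40 → 40 ≥ 40
Round 2 — Ashby, Glade overflow.
  Lorne: +10 → 10 < 60
  Newell: +50 → 50 ≥ 40
Round 3 — Newell overflows.
No further overflows.

4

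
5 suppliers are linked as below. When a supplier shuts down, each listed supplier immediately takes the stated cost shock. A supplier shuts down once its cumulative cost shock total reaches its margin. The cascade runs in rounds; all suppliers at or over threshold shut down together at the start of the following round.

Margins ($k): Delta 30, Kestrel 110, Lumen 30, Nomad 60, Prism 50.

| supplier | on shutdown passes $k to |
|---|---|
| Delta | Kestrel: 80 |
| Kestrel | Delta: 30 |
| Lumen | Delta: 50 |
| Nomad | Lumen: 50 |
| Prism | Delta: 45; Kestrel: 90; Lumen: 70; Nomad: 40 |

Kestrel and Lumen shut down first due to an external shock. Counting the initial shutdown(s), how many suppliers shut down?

Round 1 — Kestrel, Lumen shut down (initial).
  Delta: +30+50 → 80 ≥ 30
Round 2 — Delta shuts down.
No further shutdowns.

3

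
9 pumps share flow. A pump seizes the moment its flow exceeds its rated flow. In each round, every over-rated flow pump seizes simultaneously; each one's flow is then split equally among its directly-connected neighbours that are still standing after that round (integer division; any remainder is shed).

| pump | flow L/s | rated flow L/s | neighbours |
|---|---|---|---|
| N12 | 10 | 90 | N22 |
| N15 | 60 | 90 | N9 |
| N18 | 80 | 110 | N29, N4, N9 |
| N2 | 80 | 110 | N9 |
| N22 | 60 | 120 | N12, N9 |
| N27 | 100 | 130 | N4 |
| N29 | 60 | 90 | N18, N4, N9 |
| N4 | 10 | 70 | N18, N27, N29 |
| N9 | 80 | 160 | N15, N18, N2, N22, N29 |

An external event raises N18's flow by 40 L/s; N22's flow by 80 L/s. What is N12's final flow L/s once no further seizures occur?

80

Round 1 — N18 at 120 > 110; N22 at 140 > 120. N18, N22 seize.
  N18 sheds 120 L/s to N29, N4, N9: 40 each.
    N29: 60+40 = 100 > 90
    N4: 10+40 = 50 ≤ 70
    N9: 80+40 = 120 ≤ 160
  N22 sheds 140 L/s to N12, N9: 70 each.
    N12: 10+70 = 80 ≤ 90
    N9: 120+70 = 190 > 160
Round 2 — N29, N9 seize.
  N29 sheds 100 L/s to N4: 100 each.
    N4: 50+100 = 150 > 70
  N9 sheds 190 L/s to N15, N2: 95 each.
    N15: 60+95 = 155 > 90
    N2: 80+95 = 175 > 110
Round 3 — N15, N2, N4 seize.
  N15 sheds 155 L/s: no online neighbours, lost.
  N2 sheds 175 L/s: no online neighbours, lost.
  N4 sheds 150 L/s to N27: 150 each.
    N27: 100+150 = 250 > 130
Round 4 — N27 seizes.
  N27 sheds 250 L/s: no online neighbours, lost.
No further seizures.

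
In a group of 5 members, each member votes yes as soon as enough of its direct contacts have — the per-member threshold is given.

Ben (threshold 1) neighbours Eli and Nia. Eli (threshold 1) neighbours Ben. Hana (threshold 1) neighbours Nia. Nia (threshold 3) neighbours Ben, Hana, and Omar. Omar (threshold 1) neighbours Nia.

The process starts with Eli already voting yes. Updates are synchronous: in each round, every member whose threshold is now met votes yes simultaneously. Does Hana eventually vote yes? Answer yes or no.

no

Round 1 — Eli votes yes (initial).
Round 2 — checking thresholds:
  Ben: 1 of 2 neighbours ≥ 1, votes yes.
Round 3 — no new yes votes; cascade stops.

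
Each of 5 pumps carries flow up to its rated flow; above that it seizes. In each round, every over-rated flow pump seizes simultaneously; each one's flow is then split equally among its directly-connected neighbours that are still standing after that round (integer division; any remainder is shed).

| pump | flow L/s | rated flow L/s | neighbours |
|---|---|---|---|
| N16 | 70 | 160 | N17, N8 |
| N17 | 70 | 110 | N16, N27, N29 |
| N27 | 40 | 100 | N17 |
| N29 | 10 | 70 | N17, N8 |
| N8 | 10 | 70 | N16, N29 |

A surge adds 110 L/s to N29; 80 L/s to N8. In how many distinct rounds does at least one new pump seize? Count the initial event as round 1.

3

Round 1 — N29 at 120 > 70; N8 at 90 > 70. N29, N8 seize.
  N29 sheds 120 L/s to N17: 120 each.
    N17: 70+120 = 190 > 110
  N8 sheds 90 L/s to N16: 90 each.
    N16: 70+90 = 160 ≤ 160
Round 2 — N17 seizes.
  N17 sheds 190 L/s to N16, N27: 95 each.
    N16: 160+95 = 255 > 160
    N27: 40+95 = 135 > 100
Round 3 — N16, N27 seize.
  N16 sheds 255 L/s: no online neighbours, lost.
  N27 sheds 135 L/s: no online neighbours, lost.
No further seizures.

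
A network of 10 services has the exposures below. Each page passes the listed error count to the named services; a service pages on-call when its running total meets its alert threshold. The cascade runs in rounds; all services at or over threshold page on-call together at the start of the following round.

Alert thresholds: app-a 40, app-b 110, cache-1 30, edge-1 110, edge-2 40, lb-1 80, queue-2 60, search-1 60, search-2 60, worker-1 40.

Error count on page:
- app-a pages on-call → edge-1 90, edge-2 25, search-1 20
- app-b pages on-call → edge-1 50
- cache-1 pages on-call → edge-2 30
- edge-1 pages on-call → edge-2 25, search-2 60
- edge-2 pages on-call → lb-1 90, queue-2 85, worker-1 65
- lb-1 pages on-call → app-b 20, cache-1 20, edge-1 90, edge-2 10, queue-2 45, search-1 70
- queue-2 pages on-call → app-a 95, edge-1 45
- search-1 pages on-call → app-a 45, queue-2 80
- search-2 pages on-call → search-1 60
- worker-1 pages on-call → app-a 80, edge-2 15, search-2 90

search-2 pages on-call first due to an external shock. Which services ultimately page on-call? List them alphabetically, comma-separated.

Round 1 — search-2 pages on-call (initial).
  search-1: +60 → 60 ≥ 60
Round 2 — search-1 pages on-call.
  app-a: +45 → 45 ≥ 40
  queue-2: +80 → 80 ≥ 60
Round 3 — app-a, queue-2 page on-call.
  edge-1: +90+45 → 135 ≥ 110
  edge-2: +25 → 25 < 40
Round 4 — edge-1 pages on-call.
  edge-2: +25 → 50 ≥ 40
Round 5 — edge-2 pages on-call.
  lb-1: +90 → 90 ≥ 80
  worker-1: +65 → 65 ≥ 40
Round 6 — lb-1, worker-1 page on-call.
  app-b: +20 → 20 < 110
  cache-1: +20 → 20 < 30
No further pages.

app-a, edge-1, edge-2, lb-1, queue-2, search-1, search-2, worker-1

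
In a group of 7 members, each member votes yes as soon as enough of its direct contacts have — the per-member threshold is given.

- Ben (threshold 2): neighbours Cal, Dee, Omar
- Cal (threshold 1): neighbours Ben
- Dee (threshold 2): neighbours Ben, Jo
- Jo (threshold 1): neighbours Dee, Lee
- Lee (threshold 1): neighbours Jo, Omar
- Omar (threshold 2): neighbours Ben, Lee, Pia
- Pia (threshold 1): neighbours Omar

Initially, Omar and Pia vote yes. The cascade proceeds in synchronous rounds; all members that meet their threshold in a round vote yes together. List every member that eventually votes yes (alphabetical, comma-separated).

Jo, Lee, Omar, Pia

Round 1 — Omar, Pia vote yes (initial).
Round 2 — checking thresholds:
  Ben: 1 of 3 neighbours < 2, holds.
  Lee: 1 of 2 neighbours ≥ 1, votes yes.
Round 3 — checking thresholds:
  Ben: 1 of 3 neighbours < 2, holds.
  Jo: 1 of 2 neighbours ≥ 1, votes yes.
Round 4 — no new yes votes; cascade stops.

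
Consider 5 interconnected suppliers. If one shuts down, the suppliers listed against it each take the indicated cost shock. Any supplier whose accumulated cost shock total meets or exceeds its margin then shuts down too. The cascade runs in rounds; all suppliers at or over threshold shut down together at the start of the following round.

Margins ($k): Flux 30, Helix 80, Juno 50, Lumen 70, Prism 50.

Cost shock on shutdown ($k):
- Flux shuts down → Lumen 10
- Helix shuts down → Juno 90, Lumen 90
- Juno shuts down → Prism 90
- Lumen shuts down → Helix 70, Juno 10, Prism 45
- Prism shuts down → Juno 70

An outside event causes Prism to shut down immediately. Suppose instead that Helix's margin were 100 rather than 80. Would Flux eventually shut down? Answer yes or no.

no

With Helix's margin at 100:
Round 1 — Prism shuts down (initial).
  Juno: +70 → 70 ≥ 50
Round 2 — Juno shuts down.
No further shutdowns.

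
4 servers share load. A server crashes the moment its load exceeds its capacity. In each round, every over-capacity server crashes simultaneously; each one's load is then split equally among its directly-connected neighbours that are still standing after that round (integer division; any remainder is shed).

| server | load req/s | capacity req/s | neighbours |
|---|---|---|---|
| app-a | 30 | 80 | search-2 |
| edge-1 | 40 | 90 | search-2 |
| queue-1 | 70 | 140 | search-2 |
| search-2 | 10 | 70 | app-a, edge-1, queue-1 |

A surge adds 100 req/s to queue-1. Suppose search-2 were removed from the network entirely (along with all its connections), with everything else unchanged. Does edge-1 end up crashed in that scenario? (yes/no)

no

With search-2 removed:
Round 1 — queue-1 at 170 > 140. queue-1 crashes.
  queue-1 sheds 170 req/s: no online neighbours, lost.
No further crashes.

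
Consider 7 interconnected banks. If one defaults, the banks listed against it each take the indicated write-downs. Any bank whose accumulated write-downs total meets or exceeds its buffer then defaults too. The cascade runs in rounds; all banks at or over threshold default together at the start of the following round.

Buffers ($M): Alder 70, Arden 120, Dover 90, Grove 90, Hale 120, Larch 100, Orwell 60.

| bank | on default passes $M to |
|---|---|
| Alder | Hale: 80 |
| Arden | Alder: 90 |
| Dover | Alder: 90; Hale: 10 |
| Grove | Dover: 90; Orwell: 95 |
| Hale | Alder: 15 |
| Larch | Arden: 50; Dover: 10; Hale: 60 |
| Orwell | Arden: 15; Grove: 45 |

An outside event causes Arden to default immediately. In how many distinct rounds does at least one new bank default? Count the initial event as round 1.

2

Round 1 — Arden defaults (initial).
  Alder: +90 → 90 ≥ 70
Round 2 — Alder defaults.
  Hale: +80 → 80 < 120
No further defaults.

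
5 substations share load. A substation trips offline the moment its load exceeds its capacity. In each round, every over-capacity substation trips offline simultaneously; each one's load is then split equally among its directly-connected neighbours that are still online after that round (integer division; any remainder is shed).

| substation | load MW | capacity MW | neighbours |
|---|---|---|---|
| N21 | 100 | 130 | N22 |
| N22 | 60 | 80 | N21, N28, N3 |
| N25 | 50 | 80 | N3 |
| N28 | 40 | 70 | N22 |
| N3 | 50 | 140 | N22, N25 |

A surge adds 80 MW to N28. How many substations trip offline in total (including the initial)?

Round 1 — N28 at 120 > 70. N28 trips offline.
  N28 sheds 120 MW to N22: 120 each.
    N22: 60+120 = 180 > 80
Round 2 — N22 trips offline.
  N22 sheds 180 MW to N21, N3: 90 each.
    N21: 100+90 = 190 > 130
    N3: 50+90 = 140 ≤ 140
Round 3 — N21 trips offline.
  N21 sheds 190 MW: no online neighbours, lost.
No further trips.

3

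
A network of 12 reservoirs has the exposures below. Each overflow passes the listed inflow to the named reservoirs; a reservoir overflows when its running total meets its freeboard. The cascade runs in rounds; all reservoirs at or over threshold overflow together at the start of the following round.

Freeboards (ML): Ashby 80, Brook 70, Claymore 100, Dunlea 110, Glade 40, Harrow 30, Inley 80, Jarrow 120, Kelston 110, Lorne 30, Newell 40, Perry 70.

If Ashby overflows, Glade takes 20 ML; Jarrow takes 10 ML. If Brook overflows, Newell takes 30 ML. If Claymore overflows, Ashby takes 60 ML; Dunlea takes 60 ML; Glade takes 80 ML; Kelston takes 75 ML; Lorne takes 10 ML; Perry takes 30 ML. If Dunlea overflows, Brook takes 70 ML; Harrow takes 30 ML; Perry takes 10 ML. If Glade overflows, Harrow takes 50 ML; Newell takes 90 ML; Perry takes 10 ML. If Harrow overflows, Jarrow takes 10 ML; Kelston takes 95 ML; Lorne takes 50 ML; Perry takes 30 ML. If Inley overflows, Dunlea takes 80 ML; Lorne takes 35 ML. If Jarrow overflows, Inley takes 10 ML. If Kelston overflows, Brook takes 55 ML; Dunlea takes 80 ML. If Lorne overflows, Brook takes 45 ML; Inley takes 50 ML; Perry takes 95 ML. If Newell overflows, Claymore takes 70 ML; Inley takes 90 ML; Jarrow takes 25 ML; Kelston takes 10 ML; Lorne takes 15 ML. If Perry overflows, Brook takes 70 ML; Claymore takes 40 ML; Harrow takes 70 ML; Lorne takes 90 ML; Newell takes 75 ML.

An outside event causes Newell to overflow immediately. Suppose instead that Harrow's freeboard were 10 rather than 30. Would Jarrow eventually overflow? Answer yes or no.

no

With Harrow's freeboard at 10:
Round 1 — Newell overflows (initial).
  Claymore: +70 → 70 < 100
  Inley: +90 → 90 ≥ 80
  Jarrow: +25 → 25 < 120
  Kelston: +10 → 10 < 110
  Lorne: +15 → 15 < 30
Round 2 — Inley overflows.
  Dunlea: +80 → 80 < 110
  Lorne: +35 → 50 ≥ 30
Round 3 — Lorne overflows.
  Brook: +45 → 45 < 70
  Perry: +95 → 95 ≥ 70
Round 4 — Perry overflows.
  Brook: +70 → 115 ≥ 70
  Claymore: +40 → 110 ≥ 100
  Harrow: +70 → 70 ≥ 10
Round 5 — Brook, Claymore, Harrow overflow.
  Ashby: +60 → 60 < 80
  Dunlea: +60 → 140 ≥ 110
  Glade: +80 → 80 ≥ 40
  Jarrow: +10 → 35 < 120
  Kelston: +75+95 → 180 ≥ 110
Round 6 — Dunlea, Glade, Kelston overflow.
No further overflows.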